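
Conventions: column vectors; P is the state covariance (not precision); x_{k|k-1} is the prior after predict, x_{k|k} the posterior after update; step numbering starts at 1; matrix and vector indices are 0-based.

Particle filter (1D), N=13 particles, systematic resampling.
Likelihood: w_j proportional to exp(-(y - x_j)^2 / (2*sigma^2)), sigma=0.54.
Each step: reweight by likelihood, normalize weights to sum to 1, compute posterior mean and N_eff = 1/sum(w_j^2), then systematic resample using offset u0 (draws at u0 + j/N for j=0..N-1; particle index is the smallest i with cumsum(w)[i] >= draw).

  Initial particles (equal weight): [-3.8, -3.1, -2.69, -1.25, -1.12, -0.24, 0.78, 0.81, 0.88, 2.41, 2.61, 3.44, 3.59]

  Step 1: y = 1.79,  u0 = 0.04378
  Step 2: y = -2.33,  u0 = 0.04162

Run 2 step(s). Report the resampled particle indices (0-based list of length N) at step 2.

resampled_idx = [0, 0, 0, 0, 1, 1, 1, 2, 2, 2, 3, 3, 4]

step 1: w=[0.0000, 0.0000, 0.0000, 0.0000, 0.0000, 0.0006, 0.1195, 0.1324, 0.1661, 0.3554, 0.2169, 0.0065, 0.0027]  mean=1.8009  Neff=4.2952  idx=[6, 7, 7, 8, 8, 9, 9, 9, 9, 9, 10, 10, 10]
step 2: w=[0.3198, 0.2319, 0.2319, 0.1082, 0.1082, 0.0000, 0.0000, 0.0000, 0.0000, 0.0000, 0.0000, 0.0000, 0.0000]  mean=0.8156  Neff=4.2874  idx=[0, 0, 0, 0, 1, 1, 1, 2, 2, 2, 3, 3, 4]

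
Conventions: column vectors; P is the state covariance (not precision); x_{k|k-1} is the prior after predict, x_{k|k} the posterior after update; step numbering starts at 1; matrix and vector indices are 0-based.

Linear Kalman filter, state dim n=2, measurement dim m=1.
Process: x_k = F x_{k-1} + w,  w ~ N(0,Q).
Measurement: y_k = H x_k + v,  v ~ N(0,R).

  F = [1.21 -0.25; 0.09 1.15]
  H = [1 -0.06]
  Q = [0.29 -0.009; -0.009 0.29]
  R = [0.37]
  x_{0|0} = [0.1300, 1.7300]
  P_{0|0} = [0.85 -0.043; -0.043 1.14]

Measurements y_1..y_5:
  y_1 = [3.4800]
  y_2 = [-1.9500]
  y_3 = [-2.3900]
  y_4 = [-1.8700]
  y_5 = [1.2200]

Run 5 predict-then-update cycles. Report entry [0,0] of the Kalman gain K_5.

step 1: x^-=[-0.2752, 2.0012]  P^-=[1.6317 -0.3031; -0.3031 1.7956]  S=[2.0446]  K=[0.8070; -0.2009]  nu=[3.8753]  x^+=[2.8521, 1.2226]  P^+=[0.3003 0.0284; 0.0284 1.7131]
step 2: x^-=[3.1453, 1.6627]  P^-=[0.8195 -0.4299; -0.4299 2.5639]  S=[1.2503]  K=[0.6761; -0.4668]  nu=[-4.9956]  x^+=[-0.2320, 3.9948]  P^+=[0.2480 -0.0352; -0.0352 2.2914]
step 3: x^-=[-1.2794, 4.5732]  P^-=[0.8177 -0.6890; -0.6890 3.3151]  S=[1.2823]  K=[0.6699; -0.6925]  nu=[-0.8362]  x^+=[-1.8396, 5.1522]  P^+=[0.2422 -0.0942; -0.0942 2.7002]
step 4: x^-=[-3.5140, 5.7594]  P^-=[0.8704 -0.8879; -0.8879 3.8435]  S=[1.3608]  K=[0.6788; -0.8220]  nu=[1.9895]  x^+=[-2.1635, 4.1241]  P^+=[0.2434 -0.1287; -0.1287 2.9242]
step 5: x^-=[-3.6489, 4.5480]  P^-=[0.9070 -0.9993; -0.9993 4.1325]  S=[1.4118]  K=[0.6849; -0.8835]  nu=[5.1418]  x^+=[-0.1272, 0.0054]  P^+=[0.2447 -0.1451; -0.1451 3.0306]

K[0,0] = 0.6849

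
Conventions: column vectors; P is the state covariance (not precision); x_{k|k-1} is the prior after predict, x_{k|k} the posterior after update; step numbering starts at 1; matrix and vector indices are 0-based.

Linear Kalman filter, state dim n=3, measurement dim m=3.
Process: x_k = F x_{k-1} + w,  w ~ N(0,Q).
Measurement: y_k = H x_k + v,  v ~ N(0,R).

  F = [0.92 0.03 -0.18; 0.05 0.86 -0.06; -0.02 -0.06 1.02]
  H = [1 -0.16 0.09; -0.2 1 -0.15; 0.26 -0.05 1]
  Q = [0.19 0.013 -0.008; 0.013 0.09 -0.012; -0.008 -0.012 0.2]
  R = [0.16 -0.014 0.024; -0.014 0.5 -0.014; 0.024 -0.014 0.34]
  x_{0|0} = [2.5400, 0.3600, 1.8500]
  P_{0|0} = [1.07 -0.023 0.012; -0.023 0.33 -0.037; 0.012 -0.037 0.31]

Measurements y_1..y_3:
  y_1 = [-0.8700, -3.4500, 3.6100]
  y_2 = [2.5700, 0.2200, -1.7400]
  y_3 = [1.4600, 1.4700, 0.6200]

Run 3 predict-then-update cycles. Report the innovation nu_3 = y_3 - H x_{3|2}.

innov = [0.2301, 1.9621, 0.1935]

step 1: x^-=[2.0146, 0.3256, 1.8146]  P^-=[1.1011 0.0609 -0.0741; 0.0609 0.3396 -0.0806; -0.0741 -0.0806 0.5281]  S=[1.2436 -0.2296 0.2923; -0.2296 0.8909 -0.2145; 0.2923 -0.2145 0.9113]  K=[0.8924 0.0529 -0.0444; 0.0775 0.3959 -0.0214; -0.1634 -0.0601 0.6011]  nu=[-2.9958, -3.1005, 1.2879]  x^+=[-0.8803, -1.1619, 3.2647]  P^+=[0.1502 0.0399 -0.0315; 0.0399 0.2035 -0.0111; -0.0315 -0.0111 0.2089]
step 2: x^-=[-1.4324, -1.2391, 3.4173]  P^-=[0.3368 0.0628 -0.0818; 0.0628 0.2464 -0.0477; -0.0818 -0.0477 0.4209]  S=[0.4731 -0.0533 0.0698; -0.0533 0.7536 -0.1185; 0.0698 -0.1185 0.7449]  K=[0.6887 0.0507 -0.0529; 0.0790 0.3231 -0.0147; -0.1631 -0.0509 0.5469]  nu=[3.4965, 1.6852, -4.8469]  x^+=[1.3177, -0.3475, 0.1105]  P^+=[0.1166 0.0351 -0.0307; 0.0351 0.1664 -0.0084; -0.0307 -0.0084 0.1903]
step 3: x^-=[1.1820, -0.2396, 0.1072]  P^-=[0.3072 0.0559 -0.0767; 0.0559 0.2181 -0.0421; -0.0767 -0.0421 0.4010]  S=[0.4456 -0.0500 0.0651; -0.0500 0.7251 -0.1100; 0.0651 -0.1100 0.7252]  K=[0.6667 0.0462 -0.0522; 0.0740 0.2970 -0.0146; -0.1596 -0.0497 0.5352]  nu=[0.2301, 1.9621, 0.1935]  x^+=[1.4160, 0.3573, 0.0766]  P^+=[0.1127 0.0325 -0.0301; 0.0325 0.1529 -0.0082; -0.0301 -0.0082 0.1862]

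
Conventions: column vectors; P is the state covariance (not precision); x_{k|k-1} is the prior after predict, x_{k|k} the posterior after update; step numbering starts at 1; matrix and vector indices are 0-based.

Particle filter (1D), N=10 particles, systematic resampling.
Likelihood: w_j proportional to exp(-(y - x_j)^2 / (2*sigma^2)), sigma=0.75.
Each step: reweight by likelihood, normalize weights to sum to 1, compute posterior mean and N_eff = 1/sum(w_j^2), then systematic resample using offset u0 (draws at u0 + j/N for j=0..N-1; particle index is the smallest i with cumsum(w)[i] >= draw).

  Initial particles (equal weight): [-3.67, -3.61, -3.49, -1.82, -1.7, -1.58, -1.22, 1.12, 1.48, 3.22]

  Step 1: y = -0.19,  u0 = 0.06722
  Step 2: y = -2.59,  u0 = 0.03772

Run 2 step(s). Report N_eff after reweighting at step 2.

N_eff = 5.8903

step 1: w=[0.0000, 0.0000, 0.0001, 0.0860, 0.1202, 0.1637, 0.3552, 0.1984, 0.0764, 0.0000]  mean=-0.7177  Neff=4.5457  idx=[3, 4, 5, 5, 6, 6, 6, 7, 7, 8]
step 2: w=[0.2402, 0.2012, 0.1643, 0.1643, 0.0767, 0.0767, 0.0767, 0.0000, 0.0000, 0.0000]  mean=-1.5789  Neff=5.8903  idx=[0, 0, 0, 1, 1, 2, 3, 3, 4, 6]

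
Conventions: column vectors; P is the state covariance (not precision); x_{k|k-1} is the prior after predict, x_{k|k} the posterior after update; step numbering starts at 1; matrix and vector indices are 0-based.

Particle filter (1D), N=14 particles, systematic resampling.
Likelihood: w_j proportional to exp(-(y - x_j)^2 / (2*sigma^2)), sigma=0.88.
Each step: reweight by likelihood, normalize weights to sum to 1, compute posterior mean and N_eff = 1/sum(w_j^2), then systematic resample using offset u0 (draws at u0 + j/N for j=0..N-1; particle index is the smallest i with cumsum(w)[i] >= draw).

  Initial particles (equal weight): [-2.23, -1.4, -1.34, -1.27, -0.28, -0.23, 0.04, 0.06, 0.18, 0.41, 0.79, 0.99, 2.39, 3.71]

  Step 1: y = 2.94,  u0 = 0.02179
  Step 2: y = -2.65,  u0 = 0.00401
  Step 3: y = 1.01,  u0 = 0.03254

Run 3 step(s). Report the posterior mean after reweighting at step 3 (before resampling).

step 1: w=[0.0000, 0.0000, 0.0000, 0.0000, 0.0007, 0.0009, 0.0026, 0.0028, 0.0044, 0.0096, 0.0302, 0.0512, 0.4907, 0.4068]  mean=2.7614  Neff=2.4389  idx=[10, 11, 12, 12, 12, 12, 12, 12, 13, 13, 13, 13, 13, 13]
step 2: w=[0.7134, 0.2859, 0.0001, 0.0001, 0.0001, 0.0001, 0.0001, 0.0001, 0.0000, 0.0000, 0.0000, 0.0000, 0.0000, 0.0000]  mean=0.8483  Neff=1.6929  idx=[0, 0, 0, 0, 0, 0, 0, 0, 0, 0, 1, 1, 1, 1]
step 3: w=[0.0708, 0.0708, 0.0708, 0.0708, 0.0708, 0.0708, 0.0708, 0.0708, 0.0708, 0.0708, 0.0730, 0.0730, 0.0730, 0.0730]  mean=0.8484  Neff=13.9972  idx=[0, 1, 2, 3, 4, 5, 6, 7, 8, 9, 10, 11, 12, 13]

post_mean = 0.8484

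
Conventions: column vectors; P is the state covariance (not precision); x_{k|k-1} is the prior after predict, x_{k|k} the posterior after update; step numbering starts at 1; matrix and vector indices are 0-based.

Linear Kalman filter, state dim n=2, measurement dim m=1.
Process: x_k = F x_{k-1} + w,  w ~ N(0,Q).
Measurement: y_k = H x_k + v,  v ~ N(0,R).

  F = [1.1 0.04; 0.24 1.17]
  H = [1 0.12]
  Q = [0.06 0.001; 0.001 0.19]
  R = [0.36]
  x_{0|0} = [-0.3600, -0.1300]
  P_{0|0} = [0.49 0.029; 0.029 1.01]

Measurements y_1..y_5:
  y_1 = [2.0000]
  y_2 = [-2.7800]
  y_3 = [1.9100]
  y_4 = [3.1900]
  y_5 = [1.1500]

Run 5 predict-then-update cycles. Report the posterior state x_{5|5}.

x_post = [1.3415, 2.5506]

step 1: x^-=[-0.4012, -0.2385]  P^-=[0.6571 0.2152; 0.2152 1.6171]  S=[1.0920]  K=[0.6254; 0.3748]  nu=[2.4298]  x^+=[1.1183, 0.6722]  P^+=[0.2300 -0.0407; -0.0407 1.4637]
step 2: x^-=[1.2570, 1.0549]  P^-=[0.3371 0.0774; 0.0774 2.1840]  S=[0.7471]  K=[0.4636; 0.4544]  nu=[-4.1636]  x^+=[-0.6733, -0.8373]  P^+=[0.1765 -0.0800; -0.0800 2.0298]
step 3: x^-=[-0.7741, -1.1412]  P^-=[0.2698 0.0389; 0.0389 2.9338]  S=[0.6814]  K=[0.4028; 0.5738]  nu=[2.8210]  x^+=[0.3622, 0.4775]  P^+=[0.1592 -0.1186; -0.1186 2.7095]
step 4: x^-=[0.4175, 0.6456]  P^-=[0.2466 0.0161; 0.0161 3.8416]  S=[0.6658]  K=[0.3733; 0.7166]  nu=[2.6950]  x^+=[1.4235, 2.5769]  P^+=[0.1538 -0.1620; -0.1620 3.4997]
step 5: x^-=[1.6689, 3.3566]  P^-=[0.2375 -0.0046; -0.0046 4.8986]  S=[0.6669]  K=[0.3552; 0.8745]  nu=[-0.9217]  x^+=[1.3415, 2.5506]  P^+=[0.1533 -0.2118; -0.2118 4.3886]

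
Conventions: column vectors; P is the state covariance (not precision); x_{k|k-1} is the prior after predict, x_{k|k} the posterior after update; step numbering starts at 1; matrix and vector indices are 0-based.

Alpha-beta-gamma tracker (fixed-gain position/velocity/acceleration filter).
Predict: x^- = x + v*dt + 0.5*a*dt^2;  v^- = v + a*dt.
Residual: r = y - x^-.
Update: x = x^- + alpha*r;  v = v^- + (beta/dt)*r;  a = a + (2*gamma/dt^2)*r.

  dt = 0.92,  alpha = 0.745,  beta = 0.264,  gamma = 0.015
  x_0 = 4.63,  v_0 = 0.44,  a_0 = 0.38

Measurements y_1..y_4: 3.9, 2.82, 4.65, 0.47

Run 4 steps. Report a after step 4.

a_post = 0.1368

step 1: x_pred=5.1956  r=-1.2956  x^+=4.2304  v^+=0.4178  a^+=0.3341
step 2: x_pred=4.7562  r=-1.9362  x^+=3.3137  v^+=0.1696  a^+=0.2655
step 3: x_pred=3.5821  r=1.0679  x^+=4.3777  v^+=0.7202  a^+=0.3033
step 4: x_pred=5.1687  r=-4.6987  x^+=1.6682  v^+=-0.3490  a^+=0.1368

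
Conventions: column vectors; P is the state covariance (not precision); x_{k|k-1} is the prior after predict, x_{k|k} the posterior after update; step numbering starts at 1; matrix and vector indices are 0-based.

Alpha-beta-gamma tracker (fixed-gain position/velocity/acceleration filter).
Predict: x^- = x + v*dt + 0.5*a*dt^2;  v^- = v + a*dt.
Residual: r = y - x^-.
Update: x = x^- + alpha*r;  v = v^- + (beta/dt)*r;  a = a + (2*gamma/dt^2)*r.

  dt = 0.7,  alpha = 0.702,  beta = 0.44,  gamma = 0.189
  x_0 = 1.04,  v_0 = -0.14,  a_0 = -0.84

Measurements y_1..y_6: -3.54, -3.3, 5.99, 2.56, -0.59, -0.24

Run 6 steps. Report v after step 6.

v_post = -0.0483

step 1: x_pred=0.7362  r=-4.2762  x^+=-2.2657  v^+=-3.4159  a^+=-4.1388
step 2: x_pred=-5.6708  r=2.3708  x^+=-4.0065  v^+=-4.8228  a^+=-2.3099
step 3: x_pred=-7.9484  r=13.9384  x^+=1.8364  v^+=2.3216  a^+=8.4426
step 4: x_pred=5.5299  r=-2.9699  x^+=3.4450  v^+=6.3646  a^+=6.1516
step 5: x_pred=9.4074  r=-9.9974  x^+=2.3892  v^+=4.3866  a^+=-1.5607
step 6: x_pred=5.0775  r=-5.3175  x^+=1.3446  v^+=-0.0483  a^+=-5.6628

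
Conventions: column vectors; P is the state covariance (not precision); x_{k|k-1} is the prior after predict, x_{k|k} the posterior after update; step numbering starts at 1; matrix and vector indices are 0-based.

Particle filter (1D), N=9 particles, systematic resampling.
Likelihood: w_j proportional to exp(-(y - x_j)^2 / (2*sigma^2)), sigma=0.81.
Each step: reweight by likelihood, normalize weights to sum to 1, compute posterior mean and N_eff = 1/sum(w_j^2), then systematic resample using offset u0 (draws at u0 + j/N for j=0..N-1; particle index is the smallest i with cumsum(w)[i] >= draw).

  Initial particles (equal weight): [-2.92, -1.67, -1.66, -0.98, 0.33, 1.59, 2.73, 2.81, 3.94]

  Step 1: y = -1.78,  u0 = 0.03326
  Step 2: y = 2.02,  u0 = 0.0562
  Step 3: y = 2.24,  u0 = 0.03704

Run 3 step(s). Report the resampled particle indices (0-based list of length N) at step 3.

step 1: w=[0.1238, 0.3304, 0.3298, 0.2047, 0.0112, 0.0001, 0.0000, 0.0000, 0.0000]  mean=-1.6576  Neff=3.6326  idx=[0, 1, 1, 1, 2, 2, 2, 3, 3]
step 2: w=[0.0000, 0.0136, 0.0136, 0.0136, 0.0144, 0.0144, 0.0144, 0.4581, 0.4581]  mean=-1.0375  Neff=2.3764  idx=[5, 7, 7, 7, 7, 8, 8, 8, 8]
step 3: w=[0.0031, 0.1246, 0.1246, 0.1246, 0.1246, 0.1246, 0.1246, 0.1246, 0.1246]  mean=-0.9821  Neff=8.0494  idx=[1, 2, 3, 3, 4, 5, 6, 7, 8]

resampled_idx = [1, 2, 3, 3, 4, 5, 6, 7, 8]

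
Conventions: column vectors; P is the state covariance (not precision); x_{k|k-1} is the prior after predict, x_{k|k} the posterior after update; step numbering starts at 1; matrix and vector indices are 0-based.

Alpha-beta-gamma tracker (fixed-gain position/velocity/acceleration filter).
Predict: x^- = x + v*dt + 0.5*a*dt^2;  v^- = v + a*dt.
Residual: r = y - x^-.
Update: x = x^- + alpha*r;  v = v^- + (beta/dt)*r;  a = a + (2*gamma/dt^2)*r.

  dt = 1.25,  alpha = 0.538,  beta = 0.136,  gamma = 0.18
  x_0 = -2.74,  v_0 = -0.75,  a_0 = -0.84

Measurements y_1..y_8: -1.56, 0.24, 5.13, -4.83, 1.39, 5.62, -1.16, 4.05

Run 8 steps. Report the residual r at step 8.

resid = 0.2203

step 1: x_pred=-4.3338  r=2.7738  x^+=-2.8415  v^+=-1.4982  a^+=-0.2009
step 2: x_pred=-4.8712  r=5.1112  x^+=-2.1214  v^+=-1.1933  a^+=0.9767
step 3: x_pred=-2.8499  r=7.9799  x^+=1.4433  v^+=0.8958  a^+=2.8153
step 4: x_pred=4.7625  r=-9.5925  x^+=-0.3983  v^+=3.3712  a^+=0.6052
step 5: x_pred=4.2886  r=-2.8986  x^+=2.7291  v^+=3.8123  a^+=-0.0627
step 6: x_pred=7.4456  r=-1.8256  x^+=6.4634  v^+=3.5354  a^+=-0.4833
step 7: x_pred=10.5051  r=-11.6651  x^+=4.2293  v^+=1.6621  a^+=-3.1709
step 8: x_pred=3.8297  r=0.2203  x^+=3.9482  v^+=-2.2776  a^+=-3.1202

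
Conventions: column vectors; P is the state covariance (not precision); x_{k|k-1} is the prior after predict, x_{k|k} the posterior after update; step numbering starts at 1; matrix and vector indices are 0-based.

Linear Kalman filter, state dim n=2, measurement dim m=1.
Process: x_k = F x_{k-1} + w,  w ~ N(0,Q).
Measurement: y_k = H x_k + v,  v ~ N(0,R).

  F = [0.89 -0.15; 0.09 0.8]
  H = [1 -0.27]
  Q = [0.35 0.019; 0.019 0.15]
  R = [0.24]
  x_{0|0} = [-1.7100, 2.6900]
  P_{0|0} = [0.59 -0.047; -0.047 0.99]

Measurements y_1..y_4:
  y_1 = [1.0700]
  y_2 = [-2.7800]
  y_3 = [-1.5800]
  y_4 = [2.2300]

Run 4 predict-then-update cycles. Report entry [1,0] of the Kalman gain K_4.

K[1,0] = -0.1254

step 1: x^-=[-1.9254, 1.9981]  P^-=[0.8522 -0.0854; -0.0854 0.7816]  S=[1.1952]  K=[0.7322; -0.2480]  nu=[3.5349]  x^+=[0.6630, 1.1215]  P^+=[0.2113 0.1317; 0.1317 0.7081]
step 2: x^-=[0.4219, 0.9569]  P^-=[0.4981 0.0429; 0.0429 0.6239]  S=[0.7604]  K=[0.6398; -0.1651]  nu=[-2.9435]  x^+=[-1.4615, 1.4427]  P^+=[0.1868 0.1232; 0.1232 0.6031]
step 3: x^-=[-1.5171, 1.0226]  P^-=[0.4787 0.0477; 0.0477 0.5553]  S=[0.7334]  K=[0.6351; -0.1394]  nu=[0.2132]  x^+=[-1.3817, 0.9929]  P^+=[0.1828 0.1126; 0.1126 0.5410]
step 4: x^-=[-1.3786, 0.6700]  P^-=[0.4769 0.0474; 0.0474 0.5139]  S=[0.7288]  K=[0.6368; -0.1254]  nu=[3.7895]  x^+=[1.0347, 0.1948]  P^+=[0.1813 0.1056; 0.1056 0.5025]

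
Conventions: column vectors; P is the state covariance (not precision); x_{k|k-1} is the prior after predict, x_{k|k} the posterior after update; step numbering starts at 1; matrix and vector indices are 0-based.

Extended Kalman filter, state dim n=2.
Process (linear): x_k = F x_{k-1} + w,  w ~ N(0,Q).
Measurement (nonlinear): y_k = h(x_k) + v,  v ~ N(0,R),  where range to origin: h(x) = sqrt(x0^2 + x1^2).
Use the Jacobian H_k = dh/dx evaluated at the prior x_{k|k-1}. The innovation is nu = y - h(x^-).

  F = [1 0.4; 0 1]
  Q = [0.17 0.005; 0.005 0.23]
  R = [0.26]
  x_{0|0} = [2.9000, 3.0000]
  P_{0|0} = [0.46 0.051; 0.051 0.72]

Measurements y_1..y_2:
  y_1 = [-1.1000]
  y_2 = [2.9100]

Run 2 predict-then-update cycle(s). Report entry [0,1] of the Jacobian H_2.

step 1: x^-=[4.1000, 3.0000]  P^-=[0.7860 0.3440; 0.3440 0.9500]  H_jac=[0.8070 0.5905]  S=[1.4311]  K=[0.5852; 0.5860]  nu=[-6.1804]  x^+=[0.4832, -0.6217]  P^+=[0.2959 -0.1468; -0.1468 0.4586]
step 2: x^-=[0.2346, -0.6217]  P^-=[0.4219 0.0417; 0.0417 0.6886]  H_jac=[0.3530 -0.9356]  S=[0.8878]  K=[0.1238; -0.7091]  nu=[2.2455]  x^+=[0.5126, -2.2140]  P^+=[0.4083 0.1196; 0.1196 0.2422]

H_jac[0,1] = -0.9356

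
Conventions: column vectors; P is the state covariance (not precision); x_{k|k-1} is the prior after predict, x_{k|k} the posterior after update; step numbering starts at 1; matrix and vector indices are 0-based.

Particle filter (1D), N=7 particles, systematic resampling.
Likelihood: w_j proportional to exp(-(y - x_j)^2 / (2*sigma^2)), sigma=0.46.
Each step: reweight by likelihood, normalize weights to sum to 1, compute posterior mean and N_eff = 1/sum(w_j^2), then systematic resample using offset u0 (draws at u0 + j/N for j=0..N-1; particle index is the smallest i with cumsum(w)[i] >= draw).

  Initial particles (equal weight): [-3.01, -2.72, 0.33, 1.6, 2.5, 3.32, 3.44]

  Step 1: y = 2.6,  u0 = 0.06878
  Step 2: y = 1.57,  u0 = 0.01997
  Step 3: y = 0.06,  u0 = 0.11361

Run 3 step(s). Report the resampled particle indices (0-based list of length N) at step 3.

resampled_idx = [0, 1, 2, 3, 4, 5, 6]

step 1: w=[0.0000, 0.0000, 0.0000, 0.0606, 0.6287, 0.1891, 0.1215]  mean=2.7148  Neff=2.2245  idx=[4, 4, 4, 4, 4, 5, 6]
step 2: w=[0.1997, 0.1997, 0.1997, 0.1997, 0.1997, 0.0011, 0.0004]  mean=2.5013  Neff=5.0151  idx=[0, 0, 1, 2, 2, 3, 4]
step 3: w=[0.1429, 0.1429, 0.1429, 0.1429, 0.1429, 0.1429, 0.1429]  mean=2.5000  Neff=7.0000  idx=[0, 1, 2, 3, 4, 5, 6]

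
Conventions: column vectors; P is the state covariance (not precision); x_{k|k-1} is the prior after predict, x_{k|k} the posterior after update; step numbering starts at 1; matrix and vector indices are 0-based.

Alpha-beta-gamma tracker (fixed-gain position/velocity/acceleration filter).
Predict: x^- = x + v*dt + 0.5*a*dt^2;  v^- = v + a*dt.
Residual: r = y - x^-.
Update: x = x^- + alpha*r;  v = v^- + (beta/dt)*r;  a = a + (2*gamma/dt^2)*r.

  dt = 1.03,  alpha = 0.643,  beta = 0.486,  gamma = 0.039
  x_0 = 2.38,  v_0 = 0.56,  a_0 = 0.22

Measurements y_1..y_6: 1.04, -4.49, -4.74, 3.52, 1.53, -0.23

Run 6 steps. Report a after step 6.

step 1: x_pred=3.0735  r=-2.0335  x^+=1.7660  v^+=-0.1729  a^+=0.0705
step 2: x_pred=1.6253  r=-6.1153  x^+=-2.3068  v^+=-2.9857  a^+=-0.3791
step 3: x_pred=-5.5833  r=0.8433  x^+=-5.0410  v^+=-2.9783  a^+=-0.3171
step 4: x_pred=-8.2770  r=11.7970  x^+=-0.6915  v^+=2.2614  a^+=0.5502
step 5: x_pred=1.9295  r=-0.3995  x^+=1.6726  v^+=2.6396  a^+=0.5208
step 6: x_pred=4.6677  r=-4.8977  x^+=1.5185  v^+=0.8651  a^+=0.1608

a_post = 0.1608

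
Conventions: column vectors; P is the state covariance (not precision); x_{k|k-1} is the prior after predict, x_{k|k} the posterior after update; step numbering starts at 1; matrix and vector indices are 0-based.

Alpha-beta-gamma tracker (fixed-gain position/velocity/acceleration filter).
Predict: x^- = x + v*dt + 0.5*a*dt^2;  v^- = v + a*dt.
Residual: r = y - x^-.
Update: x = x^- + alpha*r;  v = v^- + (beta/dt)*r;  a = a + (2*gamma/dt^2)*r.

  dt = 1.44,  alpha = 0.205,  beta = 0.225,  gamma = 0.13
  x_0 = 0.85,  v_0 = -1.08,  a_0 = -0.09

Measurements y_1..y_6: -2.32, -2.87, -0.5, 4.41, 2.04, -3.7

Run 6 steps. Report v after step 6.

v_post = 5.3560

step 1: x_pred=-0.7985  r=-1.5215  x^+=-1.1104  v^+=-1.4473  a^+=-0.2808
step 2: x_pred=-3.4857  r=0.6157  x^+=-3.3595  v^+=-1.7554  a^+=-0.2036
step 3: x_pred=-6.0984  r=5.5984  x^+=-4.9507  v^+=-1.1738  a^+=0.4984
step 4: x_pred=-6.1243  r=10.5343  x^+=-3.9648  v^+=1.1898  a^+=1.8192
step 5: x_pred=-0.3653  r=2.4053  x^+=0.1278  v^+=4.1853  a^+=2.1208
step 6: x_pred=8.3536  r=-12.0536  x^+=5.8826  v^+=5.3560  a^+=0.6095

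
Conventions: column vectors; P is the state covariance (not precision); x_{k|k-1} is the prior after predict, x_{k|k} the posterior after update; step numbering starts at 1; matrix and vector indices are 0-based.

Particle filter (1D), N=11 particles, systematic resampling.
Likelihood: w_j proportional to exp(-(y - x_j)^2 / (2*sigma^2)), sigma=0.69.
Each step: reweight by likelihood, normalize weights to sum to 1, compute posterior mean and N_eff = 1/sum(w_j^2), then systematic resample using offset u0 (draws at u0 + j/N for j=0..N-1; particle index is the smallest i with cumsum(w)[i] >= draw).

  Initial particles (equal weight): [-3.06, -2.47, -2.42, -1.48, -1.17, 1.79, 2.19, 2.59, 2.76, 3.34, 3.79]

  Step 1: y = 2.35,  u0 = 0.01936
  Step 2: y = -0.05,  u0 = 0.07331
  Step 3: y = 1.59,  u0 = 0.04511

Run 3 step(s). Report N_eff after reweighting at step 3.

N_eff = 10.4784

step 1: w=[0.0000, 0.0000, 0.0000, 0.0000, 0.0000, 0.1825, 0.2469, 0.2387, 0.2126, 0.0906, 0.0287]  mean=2.4839  Neff=4.8671  idx=[5, 5, 6, 6, 6, 7, 7, 7, 8, 8, 9]
step 2: w=[0.3805, 0.3805, 0.0686, 0.0686, 0.0686, 0.0088, 0.0088, 0.0088, 0.0033, 0.0033, 0.0001]  mean=1.9000  Neff=3.2896  idx=[0, 0, 0, 0, 1, 1, 1, 1, 2, 3, 6]
step 3: w=[0.1021, 0.1021, 0.1021, 0.1021, 0.1021, 0.1021, 0.1021, 0.1021, 0.0730, 0.0730, 0.0373]  mean=1.8782  Neff=10.4784  idx=[0, 1, 2, 3, 4, 4, 5, 6, 7, 8, 9]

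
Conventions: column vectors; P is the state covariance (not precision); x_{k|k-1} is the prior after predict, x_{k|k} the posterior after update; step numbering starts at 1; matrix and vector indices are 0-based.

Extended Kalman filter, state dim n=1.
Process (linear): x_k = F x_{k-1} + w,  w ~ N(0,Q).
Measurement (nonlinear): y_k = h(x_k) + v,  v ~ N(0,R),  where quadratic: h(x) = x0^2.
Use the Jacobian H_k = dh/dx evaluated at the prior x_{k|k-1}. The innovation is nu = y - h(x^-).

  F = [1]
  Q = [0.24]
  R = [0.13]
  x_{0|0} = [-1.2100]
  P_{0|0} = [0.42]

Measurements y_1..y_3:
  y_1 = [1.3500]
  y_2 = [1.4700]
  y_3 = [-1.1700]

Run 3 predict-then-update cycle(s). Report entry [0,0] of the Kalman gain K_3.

K[0,0] = -0.3811

step 1: x^-=[-1.2100]  P^-=[0.6600]  H_jac=[-2.4200]  S=[3.9952]  K=[-0.3998]  nu=[-0.1141]  x^+=[-1.1644]  P^+=[0.0215]
step 2: x^-=[-1.1644]  P^-=[0.2615]  H_jac=[-2.3288]  S=[1.5480]  K=[-0.3934]  nu=[0.1142]  x^+=[-1.2093]  P^+=[0.0220]
step 3: x^-=[-1.2093]  P^-=[0.2620]  H_jac=[-2.4186]  S=[1.6624]  K=[-0.3811]  nu=[-2.6324]  x^+=[-0.2060]  P^+=[0.0205]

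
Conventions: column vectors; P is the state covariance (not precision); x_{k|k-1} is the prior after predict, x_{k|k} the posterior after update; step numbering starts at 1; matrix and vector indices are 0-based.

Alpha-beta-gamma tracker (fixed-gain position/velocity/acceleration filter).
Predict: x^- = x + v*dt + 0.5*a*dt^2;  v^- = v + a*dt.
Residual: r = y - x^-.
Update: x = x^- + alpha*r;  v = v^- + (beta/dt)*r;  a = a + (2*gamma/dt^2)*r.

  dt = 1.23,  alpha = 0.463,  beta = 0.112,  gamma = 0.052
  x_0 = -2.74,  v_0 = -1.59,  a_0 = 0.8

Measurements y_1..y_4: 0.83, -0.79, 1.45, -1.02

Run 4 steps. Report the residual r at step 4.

resid = -6.6822

step 1: x_pred=-4.0905  r=4.9205  x^+=-1.8123  v^+=-0.1580  a^+=1.1382
step 2: x_pred=-1.1456  r=0.3556  x^+=-0.9809  v^+=1.2745  a^+=1.1627
step 3: x_pred=1.4662  r=-0.0162  x^+=1.4587  v^+=2.7031  a^+=1.1616
step 4: x_pred=5.6622  r=-6.6822  x^+=2.5683  v^+=3.5234  a^+=0.7022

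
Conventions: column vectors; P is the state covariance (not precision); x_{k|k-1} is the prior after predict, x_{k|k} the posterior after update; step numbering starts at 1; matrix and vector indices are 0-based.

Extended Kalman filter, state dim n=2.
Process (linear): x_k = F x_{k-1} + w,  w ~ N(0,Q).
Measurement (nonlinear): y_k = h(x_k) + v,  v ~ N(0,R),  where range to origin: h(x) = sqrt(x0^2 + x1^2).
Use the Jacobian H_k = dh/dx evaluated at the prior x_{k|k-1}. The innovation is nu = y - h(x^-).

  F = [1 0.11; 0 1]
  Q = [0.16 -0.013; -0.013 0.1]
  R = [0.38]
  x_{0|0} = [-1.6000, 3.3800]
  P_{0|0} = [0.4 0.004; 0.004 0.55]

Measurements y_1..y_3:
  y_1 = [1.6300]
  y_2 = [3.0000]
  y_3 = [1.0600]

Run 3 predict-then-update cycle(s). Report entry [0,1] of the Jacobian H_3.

step 1: x^-=[-1.2282, 3.3800]  P^-=[0.5675 0.0515; 0.0515 0.6500]  H_jac=[-0.3415 0.9399]  S=[0.9873]  K=[-0.1473; 0.6009]  nu=[-1.9662]  x^+=[-0.9386, 2.1984]  P^+=[0.5461 0.1389; 0.1389 0.2934]
step 2: x^-=[-0.6968, 2.1984]  P^-=[0.7402 0.1582; 0.1582 0.3934]  H_jac=[-0.3021 0.9533]  S=[0.7140]  K=[-0.1021; 0.4584]  nu=[0.6938]  x^+=[-0.7676, 2.5164]  P^+=[0.7328 0.1916; 0.1916 0.2434]
step 3: x^-=[-0.4908, 2.5164]  P^-=[0.9379 0.2053; 0.2053 0.3434]  H_jac=[-0.1914 0.9815]  S=[0.6681]  K=[0.0330; 0.4457]  nu=[-1.5038]  x^+=[-0.5403, 1.8461]  P^+=[0.9372 0.1955; 0.1955 0.2107]

H_jac[0,1] = 0.9815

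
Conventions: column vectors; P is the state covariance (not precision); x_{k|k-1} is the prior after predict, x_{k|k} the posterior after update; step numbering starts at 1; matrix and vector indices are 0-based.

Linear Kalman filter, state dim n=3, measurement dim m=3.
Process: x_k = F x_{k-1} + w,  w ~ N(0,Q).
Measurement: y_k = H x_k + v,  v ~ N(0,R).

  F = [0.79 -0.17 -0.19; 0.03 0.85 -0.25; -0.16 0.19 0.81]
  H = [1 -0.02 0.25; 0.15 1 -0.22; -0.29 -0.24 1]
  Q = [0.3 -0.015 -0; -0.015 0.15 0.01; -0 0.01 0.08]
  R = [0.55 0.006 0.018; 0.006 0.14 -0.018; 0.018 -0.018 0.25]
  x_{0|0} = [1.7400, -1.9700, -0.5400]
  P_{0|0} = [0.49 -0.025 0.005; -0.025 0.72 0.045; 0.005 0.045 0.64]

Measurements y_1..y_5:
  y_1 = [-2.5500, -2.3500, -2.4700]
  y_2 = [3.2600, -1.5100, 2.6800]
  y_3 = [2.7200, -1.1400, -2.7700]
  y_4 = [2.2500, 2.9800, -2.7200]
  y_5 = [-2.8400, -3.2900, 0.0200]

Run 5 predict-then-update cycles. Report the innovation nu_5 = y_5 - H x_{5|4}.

innov = [-4.6621, -5.3072, 2.7462]

step 1: x^-=[1.8121, -1.4873, -1.0901]  P^-=[0.6578 -0.1001 -0.1926; -0.1001 0.6902 0.0268; -0.1926 0.0268 0.5525]  S=[1.1501 0.0027 -0.1887; 0.0027 0.8426 -0.3142; -0.1887 -0.3142 0.9825]  K=[0.4840 -0.0620 -0.2926; -0.0712 0.8489 0.1460; 0.0594 0.0973 0.6552]  nu=[-4.1193, -1.3743, -1.2113]  x^+=[0.2580, -2.5375, -2.2623]  P^+=[0.2592 -0.0388 0.0025; -0.0388 0.1304 0.0400; 0.0025 0.0400 0.1734]
step 2: x^-=[1.0651, -1.5835, -2.3559]  P^-=[0.4840 -0.0506 -0.0758; -0.0506 0.2363 0.0255; -0.0758 0.0255 0.2191]  S=[1.0117 0.0317 -0.1270; 0.0317 0.3764 -0.1168; -0.1270 -0.1168 0.5481]  K=[0.4265 -0.0193 -0.2776; -0.0567 0.6254 0.0901; 0.0333 0.0452 0.4461]  nu=[2.7523, -0.6045, 4.9647]  x^+=[0.8724, -1.6705, -0.0770]  P^+=[0.2294 -0.0300 -0.0021; -0.0300 0.0955 0.0244; -0.0021 0.0244 0.1166]
step 3: x^-=[0.9878, -1.3745, -0.5194]  P^-=[0.4604 -0.0403 -0.0610; -0.0403 0.2146 0.0202; -0.0610 0.0202 0.1757]  S=[0.9924 0.0372 -0.1193; 0.0372 0.3565 -0.1068; -0.1193 -0.1068 0.4968]  K=[0.4168 -0.0071 -0.2734; -0.0531 0.6011 0.0770; 0.0284 0.0377 0.3944]  nu=[1.8345, -0.0279, -2.2940]  x^+=[2.3799, -1.6653, -1.3731]  P^+=[0.2243 -0.0277 -0.0023; -0.0277 0.0913 0.0213; -0.0023 0.0213 0.1029]
step 4: x^-=[2.4241, -1.0009, -1.8094]  P^-=[0.4559 -0.0385 -0.0573; -0.0385 0.2122 0.0200; -0.0573 0.0200 0.1654]  S=[0.9890 0.0382 -0.1176; 0.0382 0.3538 -0.1038; -0.1176 -0.1038 0.4842]  K=[0.4150 -0.0047 -0.2725; -0.0524 0.5984 0.0747; 0.0272 0.0381 0.3807]  nu=[0.2582, 3.2192, -0.4478]  x^+=[2.6381, 0.8784, -1.8503]  P^+=[0.2234 -0.0273 -0.0023; -0.0273 0.0908 0.0208; -0.0023 0.0208 0.0993]
step 5: x^-=[2.2863, 1.2884, -1.7539]  P^-=[0.4550 -0.0383 -0.0565; -0.0383 0.2118 0.0202; -0.0565 0.0202 0.1628]  S=[0.9883 0.0383 -0.1173; 0.0383 0.3532 -0.1027; -0.1173 -0.1027 0.4810]  K=[0.4147 -0.0043 -0.2725; -0.0523 0.5980 0.0745; 0.0269 0.0387 0.3773]  nu=[-4.6621, -5.3072, 2.7462]  x^+=[-0.3726, -1.4372, -1.0486]  P^+=[0.2232 -0.0272 -0.0024; -0.0272 0.0907 0.0208; -0.0024 0.0208 0.0984]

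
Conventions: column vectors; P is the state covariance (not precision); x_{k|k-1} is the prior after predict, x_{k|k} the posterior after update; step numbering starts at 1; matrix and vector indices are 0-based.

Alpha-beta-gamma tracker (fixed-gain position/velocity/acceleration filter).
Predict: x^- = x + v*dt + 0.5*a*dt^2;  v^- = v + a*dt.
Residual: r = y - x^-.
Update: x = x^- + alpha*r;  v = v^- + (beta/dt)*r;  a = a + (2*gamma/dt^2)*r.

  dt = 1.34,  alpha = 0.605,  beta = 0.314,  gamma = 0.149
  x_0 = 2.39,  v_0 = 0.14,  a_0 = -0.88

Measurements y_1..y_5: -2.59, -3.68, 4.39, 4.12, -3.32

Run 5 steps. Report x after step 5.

step 1: x_pred=1.7875  r=-4.3775  x^+=-0.8609  v^+=-2.0650  a^+=-1.6065
step 2: x_pred=-5.0703  r=1.3903  x^+=-4.2292  v^+=-3.8919  a^+=-1.3758
step 3: x_pred=-10.6795  r=15.0695  x^+=-1.5624  v^+=-2.2042  a^+=1.1252
step 4: x_pred=-3.5059  r=7.6259  x^+=1.1078  v^+=1.0905  a^+=2.3908
step 5: x_pred=4.7154  r=-8.0354  x^+=-0.1460  v^+=2.4112  a^+=1.0572

x_post = -0.1460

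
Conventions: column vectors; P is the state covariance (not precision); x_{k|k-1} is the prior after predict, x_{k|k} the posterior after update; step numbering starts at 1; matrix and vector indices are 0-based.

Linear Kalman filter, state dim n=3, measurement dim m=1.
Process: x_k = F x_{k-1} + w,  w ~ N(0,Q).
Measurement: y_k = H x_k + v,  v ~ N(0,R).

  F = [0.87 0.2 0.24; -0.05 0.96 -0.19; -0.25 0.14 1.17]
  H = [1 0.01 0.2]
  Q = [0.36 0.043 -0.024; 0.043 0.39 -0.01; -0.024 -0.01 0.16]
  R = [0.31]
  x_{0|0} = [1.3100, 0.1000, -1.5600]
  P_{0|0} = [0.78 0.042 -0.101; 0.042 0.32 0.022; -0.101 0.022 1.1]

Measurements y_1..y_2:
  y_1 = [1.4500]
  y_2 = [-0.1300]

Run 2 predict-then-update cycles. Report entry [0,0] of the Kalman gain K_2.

K[0,0] = 0.5831

step 1: x^-=[0.7853, 0.3269, -2.1387]  P^-=[1.0011 0.0771 0.0363; 0.0771 0.7126 -0.1869; 0.0363 -0.1869 1.7842]  S=[1.3979]  K=[0.7219; 0.0335; 0.2799]  nu=[1.0892]  x^+=[1.5716, 0.3634, -1.8338]  P^+=[0.2726 0.0433 -0.2461; 0.0433 0.7110 -0.2000; -0.2461 -0.2000 1.6746]
step 2: x^-=[0.9999, 0.6187, -2.4876]  P^-=[0.5843 0.1322 0.1207; 0.1322 1.1706 -0.5106; 0.1207 -0.5106 2.5588]  S=[1.0456]  K=[0.5831; 0.0399; 0.5999]  nu=[-0.6385]  x^+=[0.6275, 0.5932, -2.8706]  P^+=[0.2287 0.1078 -0.2452; 0.1078 1.1689 -0.5357; -0.2452 -0.5357 2.1825]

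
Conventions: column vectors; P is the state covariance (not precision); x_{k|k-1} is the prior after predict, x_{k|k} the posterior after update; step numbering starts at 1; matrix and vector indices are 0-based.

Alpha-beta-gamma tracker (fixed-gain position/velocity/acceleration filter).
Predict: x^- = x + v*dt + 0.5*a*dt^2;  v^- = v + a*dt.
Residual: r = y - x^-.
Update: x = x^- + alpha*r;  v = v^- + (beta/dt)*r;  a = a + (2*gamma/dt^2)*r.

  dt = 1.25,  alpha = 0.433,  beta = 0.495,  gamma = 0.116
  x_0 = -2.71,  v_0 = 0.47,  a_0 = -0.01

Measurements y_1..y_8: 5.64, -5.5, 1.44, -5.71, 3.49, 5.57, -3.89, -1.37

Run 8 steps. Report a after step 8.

a_post = -0.4804

step 1: x_pred=-2.1303  r=7.7703  x^+=1.2342  v^+=3.5345  a^+=1.1437
step 2: x_pred=6.5460  r=-12.0460  x^+=1.3301  v^+=0.1940  a^+=-0.6448
step 3: x_pred=1.0688  r=0.3712  x^+=1.2295  v^+=-0.4650  a^+=-0.5897
step 4: x_pred=0.1875  r=-5.8975  x^+=-2.3661  v^+=-3.5376  a^+=-1.4654
step 5: x_pred=-7.9330  r=11.4230  x^+=-2.9868  v^+=-0.8459  a^+=0.2307
step 6: x_pred=-3.8639  r=9.4339  x^+=0.2210  v^+=3.1783  a^+=1.6314
step 7: x_pred=5.4685  r=-9.3585  x^+=1.4162  v^+=1.5117  a^+=0.2419
step 8: x_pred=3.4948  r=-4.8648  x^+=1.3884  v^+=-0.1124  a^+=-0.4804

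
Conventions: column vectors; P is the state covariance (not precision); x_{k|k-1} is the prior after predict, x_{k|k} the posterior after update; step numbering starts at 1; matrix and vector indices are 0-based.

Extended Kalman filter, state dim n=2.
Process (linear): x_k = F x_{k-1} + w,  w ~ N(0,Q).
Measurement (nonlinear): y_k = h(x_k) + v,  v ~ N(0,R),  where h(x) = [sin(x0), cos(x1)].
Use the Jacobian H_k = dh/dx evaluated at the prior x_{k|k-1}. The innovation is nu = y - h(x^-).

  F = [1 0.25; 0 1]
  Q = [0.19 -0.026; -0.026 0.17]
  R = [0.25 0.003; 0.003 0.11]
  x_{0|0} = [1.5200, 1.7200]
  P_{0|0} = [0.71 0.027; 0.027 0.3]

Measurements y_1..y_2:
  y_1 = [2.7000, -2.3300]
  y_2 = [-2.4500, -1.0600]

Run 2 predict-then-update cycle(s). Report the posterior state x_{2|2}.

step 1: x^-=[1.9500, 1.7200]  P^-=[0.9323 0.0760; 0.0760 0.4700]  H_jac=[-0.3702 0.0000; 0.0000 -0.9889]  S=[0.3777 0.0308; 0.0308 0.5696]  K=[-0.9068 -0.0829; -0.0079 -0.8155]  nu=[1.7710, -2.1813]  x^+=[0.5248, 3.4849]  P^+=[0.6131 0.0120; 0.0120 0.0907]
step 2: x^-=[1.3960, 3.4849]  P^-=[0.8147 0.0087; 0.0087 0.2607]  H_jac=[0.1739 0.0000; 0.0000 0.3366]  S=[0.2746 0.0035; 0.0035 0.1395]  K=[0.5158 0.0079; -0.0026 0.6290]  nu=[-3.4348, -0.1183]  x^+=[-0.3766, 3.4192]  P^+=[0.7416 0.0072; 0.0072 0.2055]

x_post = [-0.3766, 3.4192]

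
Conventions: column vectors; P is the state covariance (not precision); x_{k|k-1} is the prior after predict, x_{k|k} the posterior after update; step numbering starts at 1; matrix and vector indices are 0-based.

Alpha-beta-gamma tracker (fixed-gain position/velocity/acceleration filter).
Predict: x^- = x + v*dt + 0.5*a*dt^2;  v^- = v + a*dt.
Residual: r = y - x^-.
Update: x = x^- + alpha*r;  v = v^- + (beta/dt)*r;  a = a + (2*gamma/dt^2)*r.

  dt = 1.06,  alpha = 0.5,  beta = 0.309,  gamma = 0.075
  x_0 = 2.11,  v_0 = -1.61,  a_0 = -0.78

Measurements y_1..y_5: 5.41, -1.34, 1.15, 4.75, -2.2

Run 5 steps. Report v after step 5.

step 1: x_pred=-0.0348  r=5.4448  x^+=2.6876  v^+=-0.8496  a^+=-0.0531
step 2: x_pred=1.7572  r=-3.0972  x^+=0.2086  v^+=-1.8088  a^+=-0.4666
step 3: x_pred=-1.9708  r=3.1208  x^+=-0.4104  v^+=-1.3936  a^+=-0.0500
step 4: x_pred=-1.9157  r=6.6657  x^+=1.4172  v^+=0.4965  a^+=0.8399
step 5: x_pred=2.4153  r=-4.6153  x^+=0.1077  v^+=0.0414  a^+=0.2238

v_post = 0.0414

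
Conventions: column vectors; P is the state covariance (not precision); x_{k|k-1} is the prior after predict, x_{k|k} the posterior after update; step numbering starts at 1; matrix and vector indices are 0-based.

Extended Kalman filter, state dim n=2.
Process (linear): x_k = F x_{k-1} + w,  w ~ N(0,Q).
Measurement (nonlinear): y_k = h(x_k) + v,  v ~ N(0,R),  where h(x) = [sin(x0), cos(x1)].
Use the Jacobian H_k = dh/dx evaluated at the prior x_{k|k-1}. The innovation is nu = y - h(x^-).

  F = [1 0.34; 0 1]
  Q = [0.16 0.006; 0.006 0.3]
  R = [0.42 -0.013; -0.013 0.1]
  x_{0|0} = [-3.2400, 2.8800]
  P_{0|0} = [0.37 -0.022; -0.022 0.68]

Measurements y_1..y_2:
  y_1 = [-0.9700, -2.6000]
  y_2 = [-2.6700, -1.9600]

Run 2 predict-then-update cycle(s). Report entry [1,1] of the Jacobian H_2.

step 1: x^-=[-2.2608, 2.8800]  P^-=[0.5936 0.2152; 0.2152 0.9800]  H_jac=[-0.6365 0.0000; 0.0000 -0.2586]  S=[0.6605 0.0224; 0.0224 0.1655]  K=[-0.5633 -0.2599; -0.1561 -1.5098]  nu=[-0.1988, -1.6340]  x^+=[-1.7242, 5.3781]  P^+=[0.3663 0.0722; 0.0722 0.5760]
step 2: x^-=[0.1044, 5.3781]  P^-=[0.6420 0.2740; 0.2740 0.8760]  H_jac=[0.9946 0.0000; 0.0000 0.7865]  S=[1.0550 0.2013; 0.2013 0.6418]  K=[0.5756 0.1552; 0.0569 1.0556]  nu=[-2.7742, -2.5776]  x^+=[-1.8925, 2.4995]  P^+=[0.2410 0.0102; 0.0102 0.1333]

H_jac[1,1] = 0.7865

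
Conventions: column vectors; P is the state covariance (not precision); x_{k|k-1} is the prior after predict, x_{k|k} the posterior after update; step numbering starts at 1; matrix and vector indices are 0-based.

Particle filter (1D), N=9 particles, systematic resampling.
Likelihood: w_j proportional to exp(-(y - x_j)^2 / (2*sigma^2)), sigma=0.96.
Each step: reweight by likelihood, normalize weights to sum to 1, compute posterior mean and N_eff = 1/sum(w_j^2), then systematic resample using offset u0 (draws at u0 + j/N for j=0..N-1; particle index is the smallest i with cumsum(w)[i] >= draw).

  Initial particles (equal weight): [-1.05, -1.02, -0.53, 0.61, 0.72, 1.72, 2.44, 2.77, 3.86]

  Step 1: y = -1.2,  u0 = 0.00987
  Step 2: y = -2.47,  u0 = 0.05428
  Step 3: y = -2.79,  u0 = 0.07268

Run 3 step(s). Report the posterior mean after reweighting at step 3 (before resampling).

post_mean = -1.0152

step 1: w=[0.3218, 0.3201, 0.2554, 0.0551, 0.0441, 0.0032, 0.0002, 0.0001, 0.0000]  mean=-0.7282  Neff=3.6198  idx=[0, 0, 0, 1, 1, 1, 2, 2, 3]
step 2: w=[0.1503, 0.1503, 0.1503, 0.1434, 0.1434, 0.1434, 0.0582, 0.0582, 0.0026]  mean=-0.9722  Neff=7.3422  idx=[0, 1, 1, 2, 3, 4, 4, 5, 7]
step 3: w=[0.1234, 0.1234, 0.1234, 0.1234, 0.1166, 0.1166, 0.1166, 0.1166, 0.0399]  mean=-1.0152  Neff=8.5540  idx=[0, 1, 2, 3, 4, 5, 6, 7, 8]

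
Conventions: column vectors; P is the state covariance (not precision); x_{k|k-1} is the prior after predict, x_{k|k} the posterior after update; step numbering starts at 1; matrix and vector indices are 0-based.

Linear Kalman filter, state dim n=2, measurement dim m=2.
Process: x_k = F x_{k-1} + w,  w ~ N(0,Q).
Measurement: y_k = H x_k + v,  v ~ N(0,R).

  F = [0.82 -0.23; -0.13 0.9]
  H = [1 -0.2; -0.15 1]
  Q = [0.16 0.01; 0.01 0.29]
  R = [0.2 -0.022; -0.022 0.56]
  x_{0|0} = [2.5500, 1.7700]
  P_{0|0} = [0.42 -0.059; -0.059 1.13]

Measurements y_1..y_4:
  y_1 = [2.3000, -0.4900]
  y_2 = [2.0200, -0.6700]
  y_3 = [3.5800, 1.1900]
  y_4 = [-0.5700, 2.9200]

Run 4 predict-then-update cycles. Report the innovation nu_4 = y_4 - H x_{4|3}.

step 1: x^-=[1.6839, 1.2615]  P^-=[0.5244 -0.3140; -0.3140 1.2262]  S=[0.8991 -0.6693; -0.6693 1.8922]  K=[0.6769 0.0319; -0.1643 0.6148]  nu=[0.8684, -1.4989]  x^+=[2.2239, 0.1973]  P^+=[0.1395 0.0239; 0.0239 0.3515]
step 2: x^-=[1.7782, -0.1116]  P^-=[0.2634 -0.0593; -0.0593 0.5715]  S=[0.5099 -0.2368; -0.2368 1.1552]  K=[0.5526 0.0278; -0.1183 0.4781]  nu=[0.2195, -0.2917]  x^+=[1.8914, -0.2770]  P^+=[0.1140 0.0205; 0.0205 0.2734]
step 3: x^-=[1.6146, -0.4952]  P^-=[0.2434 -0.0430; -0.0430 0.5086]  S=[0.4809 -0.2045; -0.2045 1.0870]  K=[0.5357 0.0276; -0.1081 0.4535]  nu=[1.8663, 1.9274]  x^+=[2.6678, 0.1772]  P^+=[0.1106 0.0203; 0.0203 0.2594]
step 4: x^-=[2.1468, -0.1873]  P^-=[0.2404 -0.0399; -0.0399 0.4972]  S=[0.4763 -0.1986; -0.1986 1.0746]  K=[0.5332 0.0278; -0.1054 0.4488]  nu=[-2.7543, 3.4293]  x^+=[0.7738, 1.6421]  P^+=[0.1101 0.0204; 0.0204 0.2567]

innov = [-2.7543, 3.4293]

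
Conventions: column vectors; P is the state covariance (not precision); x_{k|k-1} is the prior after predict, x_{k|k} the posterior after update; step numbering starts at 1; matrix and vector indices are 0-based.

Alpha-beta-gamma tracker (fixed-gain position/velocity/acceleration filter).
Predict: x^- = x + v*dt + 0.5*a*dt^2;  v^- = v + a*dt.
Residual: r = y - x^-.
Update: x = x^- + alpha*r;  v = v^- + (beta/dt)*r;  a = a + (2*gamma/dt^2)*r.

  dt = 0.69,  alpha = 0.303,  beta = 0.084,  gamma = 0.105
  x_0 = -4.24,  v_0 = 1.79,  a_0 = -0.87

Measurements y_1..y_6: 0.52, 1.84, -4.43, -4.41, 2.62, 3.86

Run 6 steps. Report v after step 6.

step 1: x_pred=-3.2120  r=3.7320  x^+=-2.0812  v^+=1.6440  a^+=0.7761
step 2: x_pred=-0.7621  r=2.6021  x^+=0.0264  v^+=2.4963  a^+=1.9239
step 3: x_pred=2.2068  r=-6.6368  x^+=0.1959  v^+=3.0158  a^+=-1.0035
step 4: x_pred=2.0379  r=-6.4479  x^+=0.0842  v^+=1.5384  a^+=-3.8476
step 5: x_pred=0.2298  r=2.3902  x^+=0.9540  v^+=-0.8254  a^+=-2.7933
step 6: x_pred=-0.2805  r=4.1405  x^+=0.9741  v^+=-2.2487  a^+=-0.9670

v_post = -2.2487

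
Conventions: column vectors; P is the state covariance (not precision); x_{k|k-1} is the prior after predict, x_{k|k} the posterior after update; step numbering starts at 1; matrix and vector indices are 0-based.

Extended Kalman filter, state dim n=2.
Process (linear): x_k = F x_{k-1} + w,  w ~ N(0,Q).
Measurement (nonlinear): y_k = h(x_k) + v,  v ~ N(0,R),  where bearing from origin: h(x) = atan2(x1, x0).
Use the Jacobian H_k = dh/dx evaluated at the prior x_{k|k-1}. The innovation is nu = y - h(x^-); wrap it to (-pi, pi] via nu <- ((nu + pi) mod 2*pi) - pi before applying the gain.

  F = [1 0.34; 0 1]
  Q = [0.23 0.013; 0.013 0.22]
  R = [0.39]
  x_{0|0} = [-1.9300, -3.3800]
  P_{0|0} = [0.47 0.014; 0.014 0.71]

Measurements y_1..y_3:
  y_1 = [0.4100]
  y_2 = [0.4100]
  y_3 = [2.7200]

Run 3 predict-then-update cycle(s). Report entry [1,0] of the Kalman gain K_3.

step 1: x^-=[-3.0792, -3.3800]  P^-=[0.7916 0.2684; 0.2684 0.9300]  H_jac=[0.1617 -0.1473]  S=[0.4181]  K=[0.2116; -0.2238]  nu=[2.7197]  x^+=[-2.5038, -3.9888]  P^+=[0.7729 0.2882; 0.2882 0.9091]
step 2: x^-=[-3.8600, -3.9888]  P^-=[1.3039 0.6103; 0.6103 1.1291]  H_jac=[0.1295 -0.1253]  S=[0.4098]  K=[0.2254; -0.1524]  nu=[2.7498]  x^+=[-3.2403, -4.4078]  P^+=[1.2831 0.6244; 0.6244 1.1195]
step 3: x^-=[-4.7389, -4.4078]  P^-=[2.0671 1.0180; 1.0180 1.3395]  H_jac=[0.1052 -0.1131]  S=[0.4058]  K=[0.2522; -0.1095]  nu=[-1.1708]  x^+=[-5.0342, -4.2796]  P^+=[2.0413 1.0292; 1.0292 1.3347]

K[1,0] = -0.1095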